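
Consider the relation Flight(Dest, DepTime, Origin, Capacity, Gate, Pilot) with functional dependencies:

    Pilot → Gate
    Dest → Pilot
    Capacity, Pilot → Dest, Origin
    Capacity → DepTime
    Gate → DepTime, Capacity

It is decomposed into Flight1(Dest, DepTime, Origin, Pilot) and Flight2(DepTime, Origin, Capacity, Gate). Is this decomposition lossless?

Common attributes: Flight1 ∩ Flight2 = {DepTime, Origin}.
No dependency enlarges {DepTime, Origin}, so (DepTime, Origin)⁺ = {DepTime, Origin}.
The closure contains neither all of Flight1 = {Dest, DepTime, Origin, Pilot} nor all of Flight2 = {DepTime, Origin, Capacity, Gate}, so the common attributes are not a superkey of either fragment. The join is lossy.

No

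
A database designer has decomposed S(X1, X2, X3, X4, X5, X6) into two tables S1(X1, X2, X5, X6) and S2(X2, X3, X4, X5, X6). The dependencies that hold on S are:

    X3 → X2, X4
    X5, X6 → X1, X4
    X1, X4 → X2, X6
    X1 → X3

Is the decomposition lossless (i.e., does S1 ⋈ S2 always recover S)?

Yes

Common attributes: S1 ∩ S2 = {X2, X5, X6}.
Closure of {X2, X5, X6}: X5, X6 → X1, X4 applies, adding X1, X4; X1 → X3 applies, adding X3. So (X2, X5, X6)⁺ = {X1, X2, X3, X4, X5, X6}.
This closure contains every attribute of S1, so S1 ∩ S2 → S1. The join is lossless.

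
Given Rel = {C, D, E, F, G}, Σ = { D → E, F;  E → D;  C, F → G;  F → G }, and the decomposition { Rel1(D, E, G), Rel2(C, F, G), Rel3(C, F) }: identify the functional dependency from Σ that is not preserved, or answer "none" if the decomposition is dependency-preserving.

Check D → E, F: no single fragment contains all of {D, E, F}, and the restricted closure of {D} across the fragments never reaches {E, F}.
E → D is preserved.
C, F → G is preserved.
F → G is preserved.

D → E, F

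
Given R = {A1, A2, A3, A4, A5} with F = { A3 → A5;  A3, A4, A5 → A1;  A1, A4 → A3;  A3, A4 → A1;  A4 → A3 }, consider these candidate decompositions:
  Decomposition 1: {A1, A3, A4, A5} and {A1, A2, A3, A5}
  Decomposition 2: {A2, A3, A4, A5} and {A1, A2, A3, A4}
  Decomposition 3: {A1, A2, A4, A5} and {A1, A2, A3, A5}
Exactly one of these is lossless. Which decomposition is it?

Decomposition 2

Decomposition 1: common = {A1, A3, A5}, closure = {A1, A3, A5} → lossy.
Decomposition 2: common = {A2, A3, A4}, closure = {A1, A2, A3, A4, A5} → lossless.
Decomposition 3: common = {A1, A2, A5}, closure = {A1, A2, A5} → lossy.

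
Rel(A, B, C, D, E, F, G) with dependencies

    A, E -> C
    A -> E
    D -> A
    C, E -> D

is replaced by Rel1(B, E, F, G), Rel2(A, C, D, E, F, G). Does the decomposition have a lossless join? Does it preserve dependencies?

Lossless test: (E, F, G)⁺ = {E, F, G}, which is a superkey of neither fragment — lossy.
Dependency preservation: every FD's attributes lie within a single fragment, so each can be enforced locally — preserved.

lossy but dependency-preserving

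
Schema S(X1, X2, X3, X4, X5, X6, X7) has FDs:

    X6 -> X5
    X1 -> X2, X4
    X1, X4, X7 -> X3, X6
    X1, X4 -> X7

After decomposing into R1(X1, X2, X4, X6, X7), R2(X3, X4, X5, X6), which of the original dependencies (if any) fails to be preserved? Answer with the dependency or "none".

Check X1, X4, X7 → X3, X6: no single fragment contains all of {X1, X3, X4, X6, X7}, and the restricted closure of {X1, X4, X7} across the fragments never reaches {X3, X6}.
X6 → X5 is preserved.
X1 → X2, X4 is preserved.
X1, X4 → X7 is preserved.

X1, X4, X7 -> X3, X6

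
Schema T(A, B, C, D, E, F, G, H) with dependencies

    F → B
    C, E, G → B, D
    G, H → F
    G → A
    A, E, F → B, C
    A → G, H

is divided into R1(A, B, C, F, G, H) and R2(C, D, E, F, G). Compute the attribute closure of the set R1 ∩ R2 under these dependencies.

R1 ∩ R2 = {C, F, G}.
F → B applies, adding B
G → A applies, adding A
A → G, H applies, adding H
Closure: {A, B, C, F, G, H}.

A, B, C, F, G, H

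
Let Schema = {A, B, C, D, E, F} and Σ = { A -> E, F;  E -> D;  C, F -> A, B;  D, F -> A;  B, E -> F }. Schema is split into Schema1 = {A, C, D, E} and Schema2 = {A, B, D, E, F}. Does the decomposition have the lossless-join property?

No

Common attributes: Schema1 ∩ Schema2 = {A, D, E}.
Closure of {A, D, E}: A → E, F applies, adding F. So (A, D, E)⁺ = {A, D, E, F}.
The closure contains neither all of Schema1 = {A, C, D, E} nor all of Schema2 = {A, B, D, E, F}, so the common attributes are not a superkey of either fragment. The join is lossy.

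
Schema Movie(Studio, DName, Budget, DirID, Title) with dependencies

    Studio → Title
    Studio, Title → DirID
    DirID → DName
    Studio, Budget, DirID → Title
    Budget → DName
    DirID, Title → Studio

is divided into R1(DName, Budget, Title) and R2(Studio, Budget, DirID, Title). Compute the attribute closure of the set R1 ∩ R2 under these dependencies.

DName, Budget, Title

R1 ∩ R2 = {Budget, Title}.
Budget → DName applies, adding DName
Closure: {DName, Budget, Title}.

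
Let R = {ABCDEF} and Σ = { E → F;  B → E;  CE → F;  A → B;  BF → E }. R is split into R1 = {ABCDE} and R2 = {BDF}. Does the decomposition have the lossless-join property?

Yes

Common attributes: R1 ∩ R2 = {BD}.
Closure of {BD}: B → E applies, adding E; E → F applies, adding F. So (BD)⁺ = {BDEF}.
This closure contains every attribute of R2, so R1 ∩ R2 → R2. The join is lossless.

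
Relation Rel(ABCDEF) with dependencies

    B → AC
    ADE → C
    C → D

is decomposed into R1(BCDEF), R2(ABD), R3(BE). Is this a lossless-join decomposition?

Chase test. Columns are ABCDEF; row i has aⱼ where attribute j ∈ Ri, else bᵢⱼ.
Initial tableau (one row per fragment):
  row 1: b11 a2 a3 a4 a5 a6
  row 2: a1 a2 b23 a4 b25 b26
  row 3: b31 a2 b33 b34 a5 b36
Rows 1 and 2 agree on B; apply B→AC and equate their AC entries.
Rows 1 and 3 agree on B; apply B→AC and equate their AC entries.
Rows 1 and 3 agree on C; apply C→D and equate their D entries.
Row 1 is now all distinguished symbols — the join is lossless.

Yes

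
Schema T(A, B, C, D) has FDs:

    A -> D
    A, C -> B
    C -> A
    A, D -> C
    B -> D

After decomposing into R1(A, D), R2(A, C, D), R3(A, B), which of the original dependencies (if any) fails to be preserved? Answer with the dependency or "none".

Check B → D: no single fragment contains all of {B, D}, and the restricted closure of {B} across the fragments never reaches {D}.
A → D is preserved.
A, C → B is preserved.
C → A is preserved.
A, D → C is preserved.

B -> D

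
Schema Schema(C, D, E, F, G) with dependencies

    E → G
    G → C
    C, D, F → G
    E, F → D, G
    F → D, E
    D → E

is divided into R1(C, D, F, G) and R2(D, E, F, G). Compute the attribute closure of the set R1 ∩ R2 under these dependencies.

C, D, E, F, G

R1 ∩ R2 = {D, F, G}.
G → C applies, adding C
F → D, E applies, adding E
Closure: {C, D, E, F, G}.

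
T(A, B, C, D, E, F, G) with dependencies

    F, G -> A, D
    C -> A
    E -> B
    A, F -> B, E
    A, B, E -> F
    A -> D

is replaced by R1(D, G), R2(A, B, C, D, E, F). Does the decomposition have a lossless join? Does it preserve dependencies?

Lossless test: (D)⁺ = {D}, which is a superkey of neither fragment — lossy.
Dependency preservation: the restricted closure of {F, G} across the fragments never reaches {A, D}, so F, G → A, D cannot be enforced without a join — not preserved.

lossy and not dependency-preserving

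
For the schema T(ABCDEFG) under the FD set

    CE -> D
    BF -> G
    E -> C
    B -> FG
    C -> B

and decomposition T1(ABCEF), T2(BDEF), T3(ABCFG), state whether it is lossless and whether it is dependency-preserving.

Lossless test (chase): Rows 1 and 2 agree on BF; apply BF→G and equate their G entries. Rows 1 and 3 agree on BF; apply BF→G and equate their G entries. Rows 1 and 2 agree on E; apply E→C and equate their C entries. Rows 1 and 2 agree on CE; apply CE→D and equate their D entries. Row 1 is now all distinguished symbols — the join is lossless.
Dependency preservation: CE → D is not contained in any single fragment, but the restricted closure of its left-hand side across the fragments still reaches the right-hand side; the remaining FDs each lie inside some fragment. All dependencies are preserved.

lossless and dependency-preserving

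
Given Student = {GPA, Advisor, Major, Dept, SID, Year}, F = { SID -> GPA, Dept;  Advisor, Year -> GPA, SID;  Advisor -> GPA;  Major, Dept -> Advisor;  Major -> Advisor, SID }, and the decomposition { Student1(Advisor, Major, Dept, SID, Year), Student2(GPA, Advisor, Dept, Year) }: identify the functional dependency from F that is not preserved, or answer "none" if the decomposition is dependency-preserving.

Check SID → GPA, Dept: no single fragment contains all of {GPA, Dept, SID}, and the restricted closure of {SID} across the fragments never reaches {GPA, Dept}.
Advisor, Year → GPA, SID is preserved.
Advisor → GPA is preserved.
Major, Dept → Advisor is preserved.
Major → Advisor, SID is preserved.

SID -> GPA, Dept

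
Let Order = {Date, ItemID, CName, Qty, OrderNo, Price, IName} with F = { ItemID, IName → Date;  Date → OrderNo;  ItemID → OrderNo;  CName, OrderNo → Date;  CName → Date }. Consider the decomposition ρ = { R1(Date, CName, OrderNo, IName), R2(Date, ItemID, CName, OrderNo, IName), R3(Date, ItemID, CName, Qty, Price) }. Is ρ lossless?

No

Chase test. Columns are Date, ItemID, CName, Qty, OrderNo, Price, IName; row i has aⱼ where attribute j ∈ Ri, else bᵢⱼ.
Initial tableau (one row per fragment):
  row 1: a1 b12 a3 b14 a5 b16 a7
  row 2: a1 a2 a3 b24 a5 b26 a7
  row 3: a1 a2 a3 a4 b35 a6 b37
Rows 1 and 3 agree on Date; apply Date→OrderNo and equate their OrderNo entries.
No row becomes fully distinguished — the join is lossy.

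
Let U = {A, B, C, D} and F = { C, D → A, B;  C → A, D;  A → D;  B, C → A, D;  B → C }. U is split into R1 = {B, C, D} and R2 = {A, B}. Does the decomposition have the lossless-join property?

Common attributes: R1 ∩ R2 = {B}.
Closure of {B}: B → C applies, adding C; C → A, D applies, adding A, D. So (B)⁺ = {A, B, C, D}.
This closure contains every attribute of R1, so R1 ∩ R2 → R1. The join is lossless.

Yes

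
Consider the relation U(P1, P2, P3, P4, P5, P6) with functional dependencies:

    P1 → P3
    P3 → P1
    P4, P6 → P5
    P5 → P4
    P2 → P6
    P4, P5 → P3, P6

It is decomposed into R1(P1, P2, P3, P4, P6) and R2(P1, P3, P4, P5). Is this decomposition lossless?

No

Common attributes: R1 ∩ R2 = {P1, P3, P4}.
No dependency enlarges {P1, P3, P4}, so (P1, P3, P4)⁺ = {P1, P3, P4}.
The closure contains neither all of R1 = {P1, P2, P3, P4, P6} nor all of R2 = {P1, P3, P4, P5}, so the common attributes are not a superkey of either fragment. The join is lossy.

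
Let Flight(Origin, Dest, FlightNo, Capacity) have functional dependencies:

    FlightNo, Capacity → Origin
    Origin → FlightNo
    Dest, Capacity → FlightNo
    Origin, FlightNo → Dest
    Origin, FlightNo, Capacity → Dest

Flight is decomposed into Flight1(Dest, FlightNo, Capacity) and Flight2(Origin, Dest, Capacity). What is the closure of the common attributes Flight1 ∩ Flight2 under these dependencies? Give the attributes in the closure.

Flight1 ∩ Flight2 = {Dest, Capacity}.
Dest, Capacity → FlightNo applies, adding FlightNo
FlightNo, Capacity → Origin applies, adding Origin
Closure: {Origin, Dest, FlightNo, Capacity}.

Origin, Dest, FlightNo, Capacity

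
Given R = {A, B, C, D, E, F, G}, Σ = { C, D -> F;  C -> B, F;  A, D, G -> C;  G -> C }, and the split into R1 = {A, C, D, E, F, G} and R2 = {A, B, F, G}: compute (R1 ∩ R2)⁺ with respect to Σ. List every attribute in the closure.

R1 ∩ R2 = {A, F, G}.
G → C applies, adding C
C → B, F applies, adding B
Closure: {A, B, C, F, G}.

A, B, C, F, G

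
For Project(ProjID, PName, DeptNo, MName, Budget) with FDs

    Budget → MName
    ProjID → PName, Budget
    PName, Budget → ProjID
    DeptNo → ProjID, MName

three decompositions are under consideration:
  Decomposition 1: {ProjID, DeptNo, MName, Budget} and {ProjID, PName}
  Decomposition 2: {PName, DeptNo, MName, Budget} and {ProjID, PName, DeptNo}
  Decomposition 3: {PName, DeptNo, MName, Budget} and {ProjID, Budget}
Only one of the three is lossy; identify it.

Decomposition 3

Decomposition 1: common = {ProjID}, closure = {ProjID, PName, MName, Budget} → lossless.
Decomposition 2: common = {PName, DeptNo}, closure = {ProjID, PName, DeptNo, MName, Budget} → lossless.
Decomposition 3: common = {Budget}, closure = {MName, Budget} → lossy.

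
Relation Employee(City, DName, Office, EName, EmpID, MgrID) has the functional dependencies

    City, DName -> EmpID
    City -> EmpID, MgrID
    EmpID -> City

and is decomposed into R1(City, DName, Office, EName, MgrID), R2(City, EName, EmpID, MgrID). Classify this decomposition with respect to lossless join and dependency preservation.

lossless and dependency-preserving

Lossless test: (City, EName, MgrID)⁺ = {City, EName, EmpID, MgrID}, which contains all of one fragment — lossless.
Dependency preservation: City, DName → EmpID is not contained in any single fragment, but the restricted closure of its left-hand side across the fragments still reaches the right-hand side; the remaining FDs each lie inside some fragment. All dependencies are preserved.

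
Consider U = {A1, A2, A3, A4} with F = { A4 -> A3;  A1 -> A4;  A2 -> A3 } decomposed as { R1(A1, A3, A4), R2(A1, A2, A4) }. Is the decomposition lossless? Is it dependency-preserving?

Lossless test: (A1, A4)⁺ = {A1, A3, A4}, which contains all of one fragment — lossless.
Dependency preservation: the restricted closure of {A2} across the fragments never reaches {A3}, so A2 → A3 cannot be enforced without a join — not preserved.

lossless but not dependency-preserving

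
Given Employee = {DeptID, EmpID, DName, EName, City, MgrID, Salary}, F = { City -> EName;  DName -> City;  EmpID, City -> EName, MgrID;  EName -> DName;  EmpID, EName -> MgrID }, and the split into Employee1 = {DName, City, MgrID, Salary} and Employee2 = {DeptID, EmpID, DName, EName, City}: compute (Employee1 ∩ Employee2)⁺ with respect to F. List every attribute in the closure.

DName, EName, City

Employee1 ∩ Employee2 = {DName, City}.
City → EName applies, adding EName
Closure: {DName, EName, City}.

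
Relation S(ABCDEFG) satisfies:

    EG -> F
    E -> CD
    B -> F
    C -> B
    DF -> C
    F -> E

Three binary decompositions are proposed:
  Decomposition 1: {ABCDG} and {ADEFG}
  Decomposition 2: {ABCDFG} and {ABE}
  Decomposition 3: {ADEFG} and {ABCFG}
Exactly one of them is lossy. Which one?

Decomposition 1: common = {ADG}, closure = {ADG} → lossy.
Decomposition 2: common = {AB}, closure = {ABCDEF} → lossless.
Decomposition 3: common = {AFG}, closure = {ABCDEFG} → lossless.

Decomposition 1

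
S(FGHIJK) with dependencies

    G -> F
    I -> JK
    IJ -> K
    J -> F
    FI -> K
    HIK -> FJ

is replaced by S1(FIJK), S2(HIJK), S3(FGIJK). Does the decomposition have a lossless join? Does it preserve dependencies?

Lossless test (chase): Rows 1 and 2 agree on J; apply J→F and equate their F entries. No row becomes fully distinguished — the join is lossy.
Dependency preservation: HIK → FJ is not contained in any single fragment, but the restricted closure of its left-hand side across the fragments still reaches the right-hand side; the remaining FDs each lie inside some fragment. All dependencies are preserved.

lossy but dependency-preserving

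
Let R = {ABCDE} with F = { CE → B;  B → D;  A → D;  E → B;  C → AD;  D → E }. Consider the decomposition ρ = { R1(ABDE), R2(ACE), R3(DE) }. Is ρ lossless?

Chase test. Columns are ABCDE; row i has aⱼ where attribute j ∈ Ri, else bᵢⱼ.
Initial tableau (one row per fragment):
  row 1: a1 a2 b13 a4 a5
  row 2: a1 b22 a3 b24 a5
  row 3: b31 b32 b33 a4 a5
Rows 1 and 2 agree on A; apply A→D and equate their D entries.
Rows 1 and 2 agree on E; apply E→B and equate their B entries.
Rows 1 and 3 agree on E; apply E→B and equate their B entries.
Row 2 is now all distinguished symbols — the join is lossless.

Yes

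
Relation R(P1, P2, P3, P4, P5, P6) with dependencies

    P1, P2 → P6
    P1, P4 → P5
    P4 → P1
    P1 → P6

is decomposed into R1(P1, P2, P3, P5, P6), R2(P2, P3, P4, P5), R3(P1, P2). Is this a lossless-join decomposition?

No

Chase test. Columns are P1, P2, P3, P4, P5, P6; row i has aⱼ where attribute j ∈ Ri, else bᵢⱼ.
Initial tableau (one row per fragment):
  row 1: a1 a2 a3 b14 a5 a6
  row 2: b21 a2 a3 a4 a5 b26
  row 3: a1 a2 b33 b34 b35 b36
Rows 1 and 3 agree on P1, P2; apply P1, P2→P6 and equate their P6 entries.
No row becomes fully distinguished — the join is lossy.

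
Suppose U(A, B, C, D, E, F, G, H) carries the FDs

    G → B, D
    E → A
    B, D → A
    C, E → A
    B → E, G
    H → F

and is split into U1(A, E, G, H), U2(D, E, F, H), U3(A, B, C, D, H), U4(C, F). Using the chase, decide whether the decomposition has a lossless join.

Chase test. Columns are A, B, C, D, E, F, G, H; row i has aⱼ where attribute j ∈ Ui, else bᵢⱼ.
Initial tableau (one row per fragment):
  row 1: a1 b12 b13 b14 a5 b16 a7 a8
  row 2: b21 b22 b23 a4 a5 a6 b27 a8
  row 3: a1 a2 a3 a4 b35 b36 b37 a8
  row 4: b41 b42 a3 b44 b45 a6 b47 b48
Rows 1 and 2 agree on E; apply E→A and equate their A entries.
Rows 1 and 2 agree on H; apply H→F and equate their F entries.
Rows 1 and 3 agree on H; apply H→F and equate their F entries.
No row becomes fully distinguished — the join is lossy.

No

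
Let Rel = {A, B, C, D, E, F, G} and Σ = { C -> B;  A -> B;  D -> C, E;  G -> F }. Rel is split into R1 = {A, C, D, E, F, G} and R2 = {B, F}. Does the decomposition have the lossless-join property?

Common attributes: R1 ∩ R2 = {F}.
No dependency enlarges {F}, so (F)⁺ = {F}.
The closure contains neither all of R1 = {A, C, D, E, F, G} nor all of R2 = {B, F}, so the common attributes are not a superkey of either fragment. The join is lossy.

No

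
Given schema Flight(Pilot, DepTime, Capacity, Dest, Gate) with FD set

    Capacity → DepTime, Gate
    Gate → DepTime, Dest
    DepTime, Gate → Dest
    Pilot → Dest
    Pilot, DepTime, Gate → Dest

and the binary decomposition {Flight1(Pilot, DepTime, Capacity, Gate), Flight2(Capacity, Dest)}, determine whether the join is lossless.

Common attributes: Flight1 ∩ Flight2 = {Capacity}.
Closure of {Capacity}: Capacity → DepTime, Gate applies, adding DepTime, Gate; Gate → DepTime, Dest applies, adding Dest. So (Capacity)⁺ = {DepTime, Capacity, Dest, Gate}.
This closure contains every attribute of Flight2, so Flight1 ∩ Flight2 → Flight2. The join is lossless.

Yes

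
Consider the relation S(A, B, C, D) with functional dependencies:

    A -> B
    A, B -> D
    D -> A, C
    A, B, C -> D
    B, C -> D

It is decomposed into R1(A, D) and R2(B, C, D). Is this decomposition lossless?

Yes

Common attributes: R1 ∩ R2 = {D}.
Closure of {D}: D → A, C applies, adding A, C; A → B applies, adding B. So (D)⁺ = {A, B, C, D}.
This closure contains every attribute of R1, so R1 ∩ R2 → R1. The join is lossless.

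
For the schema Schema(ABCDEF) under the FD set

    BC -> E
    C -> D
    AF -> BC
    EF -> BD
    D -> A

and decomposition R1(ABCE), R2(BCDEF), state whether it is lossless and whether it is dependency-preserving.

Lossless test: (BCE)⁺ = {ABCDE}, which contains all of one fragment — lossless.
Dependency preservation: the restricted closure of {AF} across the fragments never reaches {BC}, so AF → BC cannot be enforced without a join — not preserved.

lossless but not dependency-preserving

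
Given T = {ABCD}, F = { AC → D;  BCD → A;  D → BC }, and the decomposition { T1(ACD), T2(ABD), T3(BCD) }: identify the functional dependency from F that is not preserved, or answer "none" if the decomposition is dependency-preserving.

none

AC → D lies within T1.
BCD → A: restricted closure across fragments reaches A.
D → BC lies within T3.
Every dependency is enforceable on the fragments, so the decomposition is dependency-preserving.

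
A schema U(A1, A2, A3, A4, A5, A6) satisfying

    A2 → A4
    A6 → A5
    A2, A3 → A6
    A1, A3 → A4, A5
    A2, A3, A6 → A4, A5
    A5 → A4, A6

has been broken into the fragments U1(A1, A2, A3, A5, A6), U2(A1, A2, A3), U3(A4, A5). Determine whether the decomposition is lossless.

Chase test. Columns are A1, A2, A3, A4, A5, A6; row i has aⱼ where attribute j ∈ Ui, else bᵢⱼ.
Initial tableau (one row per fragment):
  row 1: a1 a2 a3 b14 a5 a6
  row 2: a1 a2 a3 b24 b25 b26
  row 3: b31 b32 b33 a4 a5 b36
Rows 1 and 2 agree on A2; apply A2→A4 and equate their A4 entries.
Rows 1 and 2 agree on A2, A3; apply A2, A3→A6 and equate their A6 entries.
Rows 1 and 2 agree on A1, A3; apply A1, A3→A4, A5 and equate their A4, A5 entries.
Rows 1 and 3 agree on A5; apply A5→A4, A6 and equate their A4, A6 entries.
Row 1 is now all distinguished symbols — the join is lossless.

Yes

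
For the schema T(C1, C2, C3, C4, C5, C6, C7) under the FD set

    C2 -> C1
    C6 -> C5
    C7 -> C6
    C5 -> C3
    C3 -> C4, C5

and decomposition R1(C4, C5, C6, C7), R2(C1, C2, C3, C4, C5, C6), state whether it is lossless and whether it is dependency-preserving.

Lossless test: (C4, C5, C6)⁺ = {C3, C4, C5, C6}, which is a superkey of neither fragment — lossy.
Dependency preservation: every FD's attributes lie within a single fragment, so each can be enforced locally — preserved.

lossy but dependency-preserving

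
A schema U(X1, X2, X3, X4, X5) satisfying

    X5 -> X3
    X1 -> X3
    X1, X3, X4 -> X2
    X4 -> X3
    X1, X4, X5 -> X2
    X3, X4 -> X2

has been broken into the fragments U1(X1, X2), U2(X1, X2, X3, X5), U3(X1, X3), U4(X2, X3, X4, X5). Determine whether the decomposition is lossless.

Chase test. Columns are X1, X2, X3, X4, X5; row i has aⱼ where attribute j ∈ Ui, else bᵢⱼ.
Initial tableau (one row per fragment):
  row 1: a1 a2 b13 b14 b15
  row 2: a1 a2 a3 b24 a5
  row 3: a1 b32 a3 b34 b35
  row 4: b41 a2 a3 a4 a5
Rows 1 and 2 agree on X1; apply X1→X3 and equate their X3 entries.
No row becomes fully distinguished — the join is lossy.

No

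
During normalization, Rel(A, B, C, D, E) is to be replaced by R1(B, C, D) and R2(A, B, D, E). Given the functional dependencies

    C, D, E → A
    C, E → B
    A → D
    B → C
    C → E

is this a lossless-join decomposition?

Common attributes: R1 ∩ R2 = {B, D}.
Closure of {B, D}: B → C applies, adding C; C → E applies, adding E; C, D, E → A applies, adding A. So (B, D)⁺ = {A, B, C, D, E}.
This closure contains every attribute of R1, so R1 ∩ R2 → R1. The join is lossless.

Yes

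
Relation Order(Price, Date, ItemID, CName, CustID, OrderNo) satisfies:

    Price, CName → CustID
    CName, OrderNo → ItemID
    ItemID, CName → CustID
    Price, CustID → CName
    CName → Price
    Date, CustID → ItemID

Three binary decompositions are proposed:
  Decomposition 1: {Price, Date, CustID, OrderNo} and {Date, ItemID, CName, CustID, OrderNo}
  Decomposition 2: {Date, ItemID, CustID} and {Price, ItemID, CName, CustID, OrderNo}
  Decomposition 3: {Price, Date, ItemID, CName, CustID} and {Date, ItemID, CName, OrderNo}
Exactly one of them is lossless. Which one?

Decomposition 3

Decomposition 1: common = {Date, CustID, OrderNo}, closure = {Date, ItemID, CustID, OrderNo} → lossy.
Decomposition 2: common = {ItemID, CustID}, closure = {ItemID, CustID} → lossy.
Decomposition 3: common = {Date, ItemID, CName}, closure = {Price, Date, ItemID, CName, CustID} → lossless.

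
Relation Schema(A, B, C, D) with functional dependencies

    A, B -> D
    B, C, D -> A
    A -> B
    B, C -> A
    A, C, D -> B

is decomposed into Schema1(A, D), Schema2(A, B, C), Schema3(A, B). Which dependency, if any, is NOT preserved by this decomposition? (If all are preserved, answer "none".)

none

A, B → D: restricted closure across fragments reaches D.
B, C, D → A: restricted closure across fragments reaches A.
A → B lies within Schema2.
B, C → A lies within Schema2.
A, C, D → B: restricted closure across fragments reaches B.
Every dependency is enforceable on the fragments, so the decomposition is dependency-preserving.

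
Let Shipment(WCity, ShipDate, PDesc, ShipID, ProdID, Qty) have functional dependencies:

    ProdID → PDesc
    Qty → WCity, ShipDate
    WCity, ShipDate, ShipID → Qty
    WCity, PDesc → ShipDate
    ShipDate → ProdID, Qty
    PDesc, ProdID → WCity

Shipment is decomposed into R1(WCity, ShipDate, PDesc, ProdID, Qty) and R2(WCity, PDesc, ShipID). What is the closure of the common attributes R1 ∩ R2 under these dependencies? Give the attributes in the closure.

R1 ∩ R2 = {WCity, PDesc}.
WCity, PDesc → ShipDate applies, adding ShipDate
ShipDate → ProdID, Qty applies, adding ProdID, Qty
Closure: {WCity, ShipDate, PDesc, ProdID, Qty}.

WCity, ShipDate, PDesc, ProdID, Qty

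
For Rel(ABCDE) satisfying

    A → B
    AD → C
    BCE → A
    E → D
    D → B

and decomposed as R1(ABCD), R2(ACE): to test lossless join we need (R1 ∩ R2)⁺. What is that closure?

ABC

R1 ∩ R2 = {AC}.
A → B applies, adding B
Closure: {ABC}.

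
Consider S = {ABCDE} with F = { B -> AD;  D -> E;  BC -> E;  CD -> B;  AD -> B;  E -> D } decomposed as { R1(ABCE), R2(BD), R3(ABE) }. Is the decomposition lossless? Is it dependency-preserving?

Lossless test (chase): Rows 1 and 2 agree on B; apply B→AD and equate their AD entries. Rows 1 and 3 agree on B; apply B→AD and equate their AD entries. Rows 1 and 2 agree on D; apply D→E and equate their E entries. Row 1 is now all distinguished symbols — the join is lossless.
Dependency preservation: the restricted closure of {D} across the fragments never reaches {E}, so D → E cannot be enforced without a join — not preserved.

lossless but not dependency-preserving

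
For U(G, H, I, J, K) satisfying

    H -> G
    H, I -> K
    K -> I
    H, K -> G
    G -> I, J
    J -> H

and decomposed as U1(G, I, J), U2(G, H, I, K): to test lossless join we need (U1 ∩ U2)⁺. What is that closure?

G, H, I, J, K

U1 ∩ U2 = {G, I}.
G → I, J applies, adding J
J → H applies, adding H
H, I → K applies, adding K
Closure: {G, H, I, J, K}.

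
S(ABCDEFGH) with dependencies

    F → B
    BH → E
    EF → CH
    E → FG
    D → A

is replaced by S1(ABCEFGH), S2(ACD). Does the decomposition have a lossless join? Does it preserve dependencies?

Lossless test: (AC)⁺ = {AC}, which is a superkey of neither fragment — lossy.
Dependency preservation: every FD's attributes lie within a single fragment, so each can be enforced locally — preserved.

lossy but dependency-preserving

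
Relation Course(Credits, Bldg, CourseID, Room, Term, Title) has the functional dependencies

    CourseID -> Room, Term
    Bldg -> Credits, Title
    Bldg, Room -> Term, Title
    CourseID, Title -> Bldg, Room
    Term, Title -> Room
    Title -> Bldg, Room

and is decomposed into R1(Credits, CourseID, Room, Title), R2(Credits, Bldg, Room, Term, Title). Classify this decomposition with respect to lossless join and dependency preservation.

Lossless test: (Credits, Room, Title)⁺ = {Credits, Bldg, Room, Term, Title}, which contains all of one fragment — lossless.
Dependency preservation: the restricted closure of {CourseID} across the fragments never reaches {Room, Term}, so CourseID → Room, Term cannot be enforced without a join — not preserved.

lossless but not dependency-preserving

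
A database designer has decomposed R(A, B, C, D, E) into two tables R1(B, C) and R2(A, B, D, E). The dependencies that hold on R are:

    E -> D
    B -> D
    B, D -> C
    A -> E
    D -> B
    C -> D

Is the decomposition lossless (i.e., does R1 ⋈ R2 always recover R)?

Common attributes: R1 ∩ R2 = {B}.
Closure of {B}: B → D applies, adding D; B, D → C applies, adding C. So (B)⁺ = {B, C, D}.
This closure contains every attribute of R1, so R1 ∩ R2 → R1. The join is lossless.

Yes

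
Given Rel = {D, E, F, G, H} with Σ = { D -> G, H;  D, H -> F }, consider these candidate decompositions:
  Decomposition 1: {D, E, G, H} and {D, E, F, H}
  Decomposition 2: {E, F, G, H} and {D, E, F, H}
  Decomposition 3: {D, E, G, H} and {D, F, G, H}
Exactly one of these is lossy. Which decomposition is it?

Decomposition 1: common = {D, E, H}, closure = {D, E, F, G, H} → lossless.
Decomposition 2: common = {E, F, H}, closure = {E, F, H} → lossy.
Decomposition 3: common = {D, G, H}, closure = {D, F, G, H} → lossless.

Decomposition 2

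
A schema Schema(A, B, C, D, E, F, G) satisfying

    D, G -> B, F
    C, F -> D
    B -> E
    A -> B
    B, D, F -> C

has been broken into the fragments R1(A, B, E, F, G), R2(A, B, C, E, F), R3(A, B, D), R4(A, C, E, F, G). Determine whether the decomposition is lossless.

No

Chase test. Columns are A, B, C, D, E, F, G; row i has aⱼ where attribute j ∈ Ri, else bᵢⱼ.
Initial tableau (one row per fragment):
  row 1: a1 a2 b13 b14 a5 a6 a7
  row 2: a1 a2 a3 b24 a5 a6 b27
  row 3: a1 a2 b33 a4 b35 b36 b37
  row 4: a1 b42 a3 b44 a5 a6 a7
Rows 2 and 4 agree on C, F; apply C, F→D and equate their D entries.
Rows 1 and 3 agree on B; apply B→E and equate their E entries.
Rows 1 and 4 agree on A; apply A→B and equate their B entries.
No row becomes fully distinguished — the join is lossy.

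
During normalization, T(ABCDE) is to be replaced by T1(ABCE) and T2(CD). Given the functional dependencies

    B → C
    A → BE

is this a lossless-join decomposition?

Common attributes: T1 ∩ T2 = {C}.
No dependency enlarges {C}, so (C)⁺ = {C}.
The closure contains neither all of T1 = {ABCE} nor all of T2 = {CD}, so the common attributes are not a superkey of either fragment. The join is lossy.

No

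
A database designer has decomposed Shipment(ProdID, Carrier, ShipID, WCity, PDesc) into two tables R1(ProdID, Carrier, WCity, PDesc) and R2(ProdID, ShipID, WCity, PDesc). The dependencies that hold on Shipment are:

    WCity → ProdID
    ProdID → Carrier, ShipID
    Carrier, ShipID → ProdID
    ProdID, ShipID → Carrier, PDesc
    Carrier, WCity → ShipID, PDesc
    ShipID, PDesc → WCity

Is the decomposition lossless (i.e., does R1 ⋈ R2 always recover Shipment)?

Common attributes: R1 ∩ R2 = {ProdID, WCity, PDesc}.
Closure of {ProdID, WCity, PDesc}: ProdID → Carrier, ShipID applies, adding Carrier, ShipID. So (ProdID, WCity, PDesc)⁺ = {ProdID, Carrier, ShipID, WCity, PDesc}.
This closure contains every attribute of R1, so R1 ∩ R2 → R1. The join is lossless.

Yes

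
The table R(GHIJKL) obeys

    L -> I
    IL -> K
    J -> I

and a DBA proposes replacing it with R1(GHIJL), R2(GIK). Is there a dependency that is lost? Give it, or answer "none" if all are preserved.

IL -> K

Check IL → K: no single fragment contains all of {IKL}, and the restricted closure of {IL} across the fragments never reaches {K}.
L → I is preserved.
J → I is preserved.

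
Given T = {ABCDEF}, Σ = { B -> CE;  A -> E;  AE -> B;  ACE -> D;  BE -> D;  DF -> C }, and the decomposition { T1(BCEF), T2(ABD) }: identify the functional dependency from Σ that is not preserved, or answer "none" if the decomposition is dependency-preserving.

Check DF → C: no single fragment contains all of {CDF}, and the restricted closure of {DF} across the fragments never reaches {C}.
B → CE is preserved.
A → E is preserved.
AE → B is preserved.
ACE → D is preserved.
BE → D is preserved.

DF -> C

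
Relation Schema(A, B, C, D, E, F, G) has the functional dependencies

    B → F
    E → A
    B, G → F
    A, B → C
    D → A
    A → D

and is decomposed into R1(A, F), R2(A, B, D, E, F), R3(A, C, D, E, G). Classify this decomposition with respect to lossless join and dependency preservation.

lossy and not dependency-preserving

Lossless test (chase): Rows 1 and 2 agree on A; apply A→D and equate their D entries. No row becomes fully distinguished — the join is lossy.
Dependency preservation: the restricted closure of {A, B} across the fragments never reaches {C}, so A, B → C cannot be enforced without a join — not preserved.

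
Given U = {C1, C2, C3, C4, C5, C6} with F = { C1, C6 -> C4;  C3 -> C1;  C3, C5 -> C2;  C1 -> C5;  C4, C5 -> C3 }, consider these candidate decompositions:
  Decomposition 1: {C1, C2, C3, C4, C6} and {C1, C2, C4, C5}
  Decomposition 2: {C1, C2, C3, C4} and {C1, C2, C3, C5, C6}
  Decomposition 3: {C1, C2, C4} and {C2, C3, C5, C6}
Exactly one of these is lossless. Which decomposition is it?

Decomposition 1

Decomposition 1: common = {C1, C2, C4}, closure = {C1, C2, C3, C4, C5} → lossless.
Decomposition 2: common = {C1, C2, C3}, closure = {C1, C2, C3, C5} → lossy.
Decomposition 3: common = {C2}, closure = {C2} → lossy.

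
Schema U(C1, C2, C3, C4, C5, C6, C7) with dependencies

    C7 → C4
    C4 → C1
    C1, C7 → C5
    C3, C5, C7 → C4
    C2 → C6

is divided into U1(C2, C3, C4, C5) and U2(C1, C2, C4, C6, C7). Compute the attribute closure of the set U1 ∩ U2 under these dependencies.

U1 ∩ U2 = {C2, C4}.
C4 → C1 applies, adding C1
C2 → C6 applies, adding C6
Closure: {C1, C2, C4, C6}.

C1, C2, C4, C6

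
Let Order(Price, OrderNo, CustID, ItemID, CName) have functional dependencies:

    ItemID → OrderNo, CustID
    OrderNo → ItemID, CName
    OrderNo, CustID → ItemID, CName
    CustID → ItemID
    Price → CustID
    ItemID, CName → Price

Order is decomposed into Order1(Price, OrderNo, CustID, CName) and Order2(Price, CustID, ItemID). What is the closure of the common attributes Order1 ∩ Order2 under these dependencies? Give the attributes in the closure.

Order1 ∩ Order2 = {Price, CustID}.
CustID → ItemID applies, adding ItemID
ItemID → OrderNo, CustID applies, adding OrderNo
OrderNo → ItemID, CName applies, adding CName
Closure: {Price, OrderNo, CustID, ItemID, CName}.

Price, OrderNo, CustID, ItemID, CName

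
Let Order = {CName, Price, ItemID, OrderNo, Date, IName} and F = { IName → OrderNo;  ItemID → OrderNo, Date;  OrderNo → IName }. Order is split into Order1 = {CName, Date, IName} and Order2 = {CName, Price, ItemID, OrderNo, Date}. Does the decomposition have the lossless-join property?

No

Common attributes: Order1 ∩ Order2 = {CName, Date}.
No dependency enlarges {CName, Date}, so (CName, Date)⁺ = {CName, Date}.
The closure contains neither all of Order1 = {CName, Date, IName} nor all of Order2 = {CName, Price, ItemID, OrderNo, Date}, so the common attributes are not a superkey of either fragment. The join is lossy.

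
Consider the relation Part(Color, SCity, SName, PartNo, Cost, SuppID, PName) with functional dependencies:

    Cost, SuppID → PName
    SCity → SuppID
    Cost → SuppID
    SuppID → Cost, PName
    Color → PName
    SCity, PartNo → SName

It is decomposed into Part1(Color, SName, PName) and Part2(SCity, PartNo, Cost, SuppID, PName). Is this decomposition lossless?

No

Common attributes: Part1 ∩ Part2 = {PName}.
No dependency enlarges {PName}, so (PName)⁺ = {PName}.
The closure contains neither all of Part1 = {Color, SName, PName} nor all of Part2 = {SCity, PartNo, Cost, SuppID, PName}, so the common attributes are not a superkey of either fragment. The join is lossy.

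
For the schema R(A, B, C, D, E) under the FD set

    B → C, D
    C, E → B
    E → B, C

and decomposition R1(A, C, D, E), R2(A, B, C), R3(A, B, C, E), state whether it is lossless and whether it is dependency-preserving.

lossless but not dependency-preserving

Lossless test (chase): Rows 2 and 3 agree on B; apply B→C, D and equate their C, D entries. Rows 1 and 3 agree on C, E; apply C, E→B and equate their B entries. Rows 1 and 2 agree on B; apply B→C, D and equate their C, D entries. Row 1 is now all distinguished symbols — the join is lossless.
Dependency preservation: the restricted closure of {B} across the fragments never reaches {C, D}, so B → C, D cannot be enforced without a join — not preserved.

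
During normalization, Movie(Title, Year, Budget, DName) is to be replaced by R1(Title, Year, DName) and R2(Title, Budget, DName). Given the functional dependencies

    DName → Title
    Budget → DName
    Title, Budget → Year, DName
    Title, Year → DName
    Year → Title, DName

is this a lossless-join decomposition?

No

Common attributes: R1 ∩ R2 = {Title, DName}.
No dependency enlarges {Title, DName}, so (Title, DName)⁺ = {Title, DName}.
The closure contains neither all of R1 = {Title, Year, DName} nor all of R2 = {Title, Budget, DName}, so the common attributes are not a superkey of either fragment. The join is lossy.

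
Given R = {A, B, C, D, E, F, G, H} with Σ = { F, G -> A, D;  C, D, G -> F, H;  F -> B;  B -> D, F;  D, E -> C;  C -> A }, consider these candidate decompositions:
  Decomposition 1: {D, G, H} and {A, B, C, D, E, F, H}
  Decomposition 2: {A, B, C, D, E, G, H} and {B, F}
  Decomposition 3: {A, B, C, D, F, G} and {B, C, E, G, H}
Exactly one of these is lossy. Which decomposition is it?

Decomposition 1

Decomposition 1: common = {D, H}, closure = {D, H} → lossy.
Decomposition 2: common = {B}, closure = {B, D, F} → lossless.
Decomposition 3: common = {B, C, G}, closure = {A, B, C, D, F, G, H} → lossless.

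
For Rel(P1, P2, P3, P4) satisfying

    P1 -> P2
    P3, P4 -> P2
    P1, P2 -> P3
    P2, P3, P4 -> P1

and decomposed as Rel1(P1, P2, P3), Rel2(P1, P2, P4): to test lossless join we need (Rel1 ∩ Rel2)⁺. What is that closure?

P1, P2, P3

Rel1 ∩ Rel2 = {P1, P2}.
P1, P2 → P3 applies, adding P3
Closure: {P1, P2, P3}.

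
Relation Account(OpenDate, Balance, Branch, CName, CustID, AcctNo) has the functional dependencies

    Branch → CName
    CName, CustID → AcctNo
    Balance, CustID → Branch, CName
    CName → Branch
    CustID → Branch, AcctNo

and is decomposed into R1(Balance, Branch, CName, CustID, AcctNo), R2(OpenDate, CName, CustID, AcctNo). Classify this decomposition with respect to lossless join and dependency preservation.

lossy but dependency-preserving

Lossless test: (CName, CustID, AcctNo)⁺ = {Branch, CName, CustID, AcctNo}, which is a superkey of neither fragment — lossy.
Dependency preservation: every FD's attributes lie within a single fragment, so each can be enforced locally — preserved.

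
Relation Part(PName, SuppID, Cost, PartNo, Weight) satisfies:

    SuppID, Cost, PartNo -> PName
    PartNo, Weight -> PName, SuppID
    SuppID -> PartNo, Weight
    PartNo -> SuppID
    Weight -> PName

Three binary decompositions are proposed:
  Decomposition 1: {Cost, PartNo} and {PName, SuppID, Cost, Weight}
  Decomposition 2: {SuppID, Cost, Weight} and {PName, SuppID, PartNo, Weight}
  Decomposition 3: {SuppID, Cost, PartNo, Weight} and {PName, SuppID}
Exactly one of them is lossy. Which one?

Decomposition 1

Decomposition 1: common = {Cost}, closure = {Cost} → lossy.
Decomposition 2: common = {SuppID, Weight}, closure = {PName, SuppID, PartNo, Weight} → lossless.
Decomposition 3: common = {SuppID}, closure = {PName, SuppID, PartNo, Weight} → lossless.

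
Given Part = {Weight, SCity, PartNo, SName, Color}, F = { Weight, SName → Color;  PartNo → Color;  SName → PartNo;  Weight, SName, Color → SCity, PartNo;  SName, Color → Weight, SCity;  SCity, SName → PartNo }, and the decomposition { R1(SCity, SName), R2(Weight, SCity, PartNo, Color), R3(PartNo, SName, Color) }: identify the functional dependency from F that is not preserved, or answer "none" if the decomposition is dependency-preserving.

Check SName, Color → Weight, SCity: no single fragment contains all of {Weight, SCity, SName, Color}, and the restricted closure of {SName, Color} across the fragments never reaches {Weight, SCity}.
Weight, SName → Color is preserved.
PartNo → Color is preserved.
SName → PartNo is preserved.
Weight, SName, Color → SCity, PartNo is preserved.
SCity, SName → PartNo is preserved.

SName, Color → Weight, SCity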